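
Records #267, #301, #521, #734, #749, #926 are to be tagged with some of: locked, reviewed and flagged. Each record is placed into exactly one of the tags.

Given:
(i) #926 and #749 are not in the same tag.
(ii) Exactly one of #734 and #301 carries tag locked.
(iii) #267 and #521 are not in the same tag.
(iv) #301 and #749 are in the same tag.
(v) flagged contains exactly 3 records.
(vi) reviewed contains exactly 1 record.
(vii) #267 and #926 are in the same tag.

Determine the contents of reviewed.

reviewed = {#521}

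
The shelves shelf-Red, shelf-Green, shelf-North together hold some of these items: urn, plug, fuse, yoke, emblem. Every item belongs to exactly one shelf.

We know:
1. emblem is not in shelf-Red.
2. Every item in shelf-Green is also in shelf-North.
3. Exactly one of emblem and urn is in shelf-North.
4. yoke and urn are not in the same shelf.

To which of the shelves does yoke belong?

yoke: shelf-North

From (1): emblem ∉ shelf-Red.
Suppose yoke ∈ shelf-Red: no assignment then satisfies all the clues, so yoke ∉ shelf-Red.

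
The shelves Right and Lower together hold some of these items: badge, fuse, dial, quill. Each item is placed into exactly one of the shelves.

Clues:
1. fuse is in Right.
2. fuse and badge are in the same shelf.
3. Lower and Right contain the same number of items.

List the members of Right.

Right = {badge, fuse}

From (1): fuse ∈ Right.
(2): badge matches fuse: badge ∈ Right.
Suppose dial ∈ Right: no assignment then satisfies all the clues, so dial ∉ Right.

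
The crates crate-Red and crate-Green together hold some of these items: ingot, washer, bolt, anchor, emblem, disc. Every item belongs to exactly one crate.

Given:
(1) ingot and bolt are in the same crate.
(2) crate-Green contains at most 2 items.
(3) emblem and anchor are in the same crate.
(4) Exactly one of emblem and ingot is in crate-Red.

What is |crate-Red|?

4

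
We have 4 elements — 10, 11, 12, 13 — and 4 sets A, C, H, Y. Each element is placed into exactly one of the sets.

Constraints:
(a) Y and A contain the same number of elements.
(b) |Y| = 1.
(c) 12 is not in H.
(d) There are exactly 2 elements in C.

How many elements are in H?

From (c): 12 ∉ H.
Suppose 10 ∈ H: no assignment then satisfies all the clues, so 10 ∉ H.

0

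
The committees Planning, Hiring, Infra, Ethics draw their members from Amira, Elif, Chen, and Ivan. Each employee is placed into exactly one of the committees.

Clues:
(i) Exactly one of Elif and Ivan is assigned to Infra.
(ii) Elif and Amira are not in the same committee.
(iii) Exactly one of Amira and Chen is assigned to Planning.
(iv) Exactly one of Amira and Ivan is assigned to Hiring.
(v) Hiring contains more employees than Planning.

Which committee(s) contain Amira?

Amira: Planning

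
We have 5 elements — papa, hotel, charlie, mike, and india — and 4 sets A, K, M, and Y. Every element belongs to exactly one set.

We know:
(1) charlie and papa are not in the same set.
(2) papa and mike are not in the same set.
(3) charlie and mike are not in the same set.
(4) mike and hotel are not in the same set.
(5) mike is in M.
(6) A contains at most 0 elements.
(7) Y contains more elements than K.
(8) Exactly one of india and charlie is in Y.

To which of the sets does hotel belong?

hotel: Y

From (5): mike ∈ M.
(2): papa ∉ M.
(3): charlie ∉ M.
(4): hotel ∉ M.
(6): A already has 0, so the rest are out.
Suppose hotel ∈ K: no assignment then satisfies all the clues, so hotel ∉ K.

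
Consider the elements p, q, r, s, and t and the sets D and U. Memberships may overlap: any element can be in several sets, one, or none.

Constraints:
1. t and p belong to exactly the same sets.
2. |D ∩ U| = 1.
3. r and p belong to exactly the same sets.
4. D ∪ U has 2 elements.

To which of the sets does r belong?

r: none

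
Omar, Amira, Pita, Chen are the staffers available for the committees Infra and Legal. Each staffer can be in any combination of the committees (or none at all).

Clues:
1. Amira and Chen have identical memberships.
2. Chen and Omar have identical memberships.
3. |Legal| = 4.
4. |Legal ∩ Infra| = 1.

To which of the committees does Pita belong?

(3): only 4 candidates remain for Legal, so all are in.
Suppose Pita ∉ Infra: no assignment then satisfies all the clues, so Pita ∈ Infra.

Pita: Infra, Legal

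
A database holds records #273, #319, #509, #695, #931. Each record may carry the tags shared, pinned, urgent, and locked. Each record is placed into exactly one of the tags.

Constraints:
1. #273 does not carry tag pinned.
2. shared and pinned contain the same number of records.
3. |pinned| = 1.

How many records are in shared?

1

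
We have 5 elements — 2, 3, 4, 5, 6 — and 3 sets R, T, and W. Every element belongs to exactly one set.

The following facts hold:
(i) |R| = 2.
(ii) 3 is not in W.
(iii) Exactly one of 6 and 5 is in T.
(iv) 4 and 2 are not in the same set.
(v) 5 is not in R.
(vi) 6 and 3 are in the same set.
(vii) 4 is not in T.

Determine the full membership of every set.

R = {3, 6}; T = {2, 5}; W = {4}

From (ii): 3 ∉ W.
From (v): 5 ∉ R.
From (vii): 4 ∉ T.
(vi): 6 matches 3: 6 ∉ W.
Suppose 2 ∈ R: no assignment then satisfies all the clues, so 2 ∉ R.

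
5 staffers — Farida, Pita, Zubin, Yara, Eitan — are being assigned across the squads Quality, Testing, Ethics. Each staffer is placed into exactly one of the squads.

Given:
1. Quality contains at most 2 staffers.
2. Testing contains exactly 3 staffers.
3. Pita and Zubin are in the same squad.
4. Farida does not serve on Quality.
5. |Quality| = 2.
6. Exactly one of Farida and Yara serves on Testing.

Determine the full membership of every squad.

Quality = {Eitan, Yara}; Testing = {Farida, Pita, Zubin}; Ethics = {}

From (4): Farida ∉ Quality.
Suppose Farida ∉ Testing: no assignment then satisfies all the clues, so Farida ∈ Testing.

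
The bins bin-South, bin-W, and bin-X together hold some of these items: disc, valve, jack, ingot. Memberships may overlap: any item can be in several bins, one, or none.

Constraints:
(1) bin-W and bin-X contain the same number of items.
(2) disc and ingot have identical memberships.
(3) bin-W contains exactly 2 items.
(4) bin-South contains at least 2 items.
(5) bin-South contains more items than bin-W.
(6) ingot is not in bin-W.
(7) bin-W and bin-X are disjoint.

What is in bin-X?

From (6): ingot ∉ bin-W.
(2): disc matches ingot: disc ∉ bin-W.
(3): only 2 candidates remain for bin-W, so all are in.
(7) (disjoint): valve ∉ bin-X.
(7) (disjoint): jack ∉ bin-X.
Suppose disc ∉ bin-X: no assignment then satisfies all the clues, so disc ∈ bin-X.

bin-X = {disc, ingot}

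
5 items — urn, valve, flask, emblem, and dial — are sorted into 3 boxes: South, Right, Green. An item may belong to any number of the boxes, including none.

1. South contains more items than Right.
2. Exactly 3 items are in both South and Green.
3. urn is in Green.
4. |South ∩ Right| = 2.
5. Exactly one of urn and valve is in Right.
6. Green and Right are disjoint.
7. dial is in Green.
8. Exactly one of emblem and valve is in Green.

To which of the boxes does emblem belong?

From (3): urn ∈ Green.
From (7): dial ∈ Green.
(6) (disjoint): urn ∉ Right.
(6) (disjoint): dial ∉ Right.
(5) (exactly one): valve ∈ Right.
(6) (disjoint): valve ∉ Green.
(8) (exactly one): emblem ∈ Green.
(6) (disjoint): emblem ∉ Right.
Suppose emblem ∉ South: no assignment then satisfies all the clues, so emblem ∈ South.

emblem: Green, South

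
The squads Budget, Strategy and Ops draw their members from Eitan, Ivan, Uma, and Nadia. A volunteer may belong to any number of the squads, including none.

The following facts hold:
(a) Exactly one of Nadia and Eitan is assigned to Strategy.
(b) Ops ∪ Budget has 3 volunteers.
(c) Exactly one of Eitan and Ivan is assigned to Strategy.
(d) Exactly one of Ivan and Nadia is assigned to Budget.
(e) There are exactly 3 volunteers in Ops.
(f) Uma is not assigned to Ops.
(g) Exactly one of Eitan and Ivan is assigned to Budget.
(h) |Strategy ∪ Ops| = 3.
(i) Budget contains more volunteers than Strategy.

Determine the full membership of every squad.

Budget = {Eitan, Nadia}; Strategy = {Eitan}; Ops = {Eitan, Ivan, Nadia}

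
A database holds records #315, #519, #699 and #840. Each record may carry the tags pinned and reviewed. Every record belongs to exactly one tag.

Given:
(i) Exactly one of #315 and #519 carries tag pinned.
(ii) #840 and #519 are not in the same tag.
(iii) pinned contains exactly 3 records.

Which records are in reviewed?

reviewed = {#519}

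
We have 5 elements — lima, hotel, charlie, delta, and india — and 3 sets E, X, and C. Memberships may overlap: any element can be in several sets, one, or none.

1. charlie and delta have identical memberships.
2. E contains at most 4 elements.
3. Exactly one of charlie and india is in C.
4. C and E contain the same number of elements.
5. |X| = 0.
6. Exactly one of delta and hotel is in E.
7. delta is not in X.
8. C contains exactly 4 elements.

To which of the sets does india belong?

india: E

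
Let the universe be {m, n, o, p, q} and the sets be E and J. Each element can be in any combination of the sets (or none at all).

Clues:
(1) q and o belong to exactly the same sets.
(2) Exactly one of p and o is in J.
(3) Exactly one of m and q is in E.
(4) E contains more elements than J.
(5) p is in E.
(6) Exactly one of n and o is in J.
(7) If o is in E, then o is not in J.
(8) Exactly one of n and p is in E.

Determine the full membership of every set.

From (5): p ∈ E.
(8) (exactly one): n ∉ E.
Suppose m ∈ E: no assignment then satisfies all the clues, so m ∉ E.

E = {o, p, q}; J = {n, p}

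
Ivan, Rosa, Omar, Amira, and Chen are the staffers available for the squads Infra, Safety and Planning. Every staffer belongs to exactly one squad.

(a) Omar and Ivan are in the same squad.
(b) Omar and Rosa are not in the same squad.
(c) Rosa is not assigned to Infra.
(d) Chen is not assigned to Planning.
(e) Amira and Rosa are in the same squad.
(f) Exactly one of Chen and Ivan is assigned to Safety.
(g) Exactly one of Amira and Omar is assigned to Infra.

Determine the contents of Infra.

Infra = {Ivan, Omar}

From (c): Rosa ∉ Infra.
From (d): Chen ∉ Planning.
(e): Amira matches Rosa: Amira ∉ Infra.
(g) (exactly one): Omar ∈ Infra.
(a): Ivan matches Omar: Ivan ∈ Infra.
(f) (exactly one): Chen ∈ Safety.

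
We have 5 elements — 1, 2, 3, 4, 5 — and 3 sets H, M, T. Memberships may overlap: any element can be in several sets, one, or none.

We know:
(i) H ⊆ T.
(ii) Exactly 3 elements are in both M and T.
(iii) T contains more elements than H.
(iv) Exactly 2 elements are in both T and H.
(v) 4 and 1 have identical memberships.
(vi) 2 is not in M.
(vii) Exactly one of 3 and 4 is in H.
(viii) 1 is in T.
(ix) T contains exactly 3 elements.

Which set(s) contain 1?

1: H, M, T

From (vi): 2 ∉ M.
From (viii): 1 ∈ T.
(v): 4 matches 1: 4 ∈ T.
Suppose 1 ∉ H: no assignment then satisfies all the clues, so 1 ∈ H.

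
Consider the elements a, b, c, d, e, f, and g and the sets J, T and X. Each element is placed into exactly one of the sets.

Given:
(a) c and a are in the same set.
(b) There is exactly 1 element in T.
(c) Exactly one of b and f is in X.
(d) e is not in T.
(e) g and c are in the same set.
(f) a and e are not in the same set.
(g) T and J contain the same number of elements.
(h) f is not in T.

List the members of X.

X = {a, c, d, f, g}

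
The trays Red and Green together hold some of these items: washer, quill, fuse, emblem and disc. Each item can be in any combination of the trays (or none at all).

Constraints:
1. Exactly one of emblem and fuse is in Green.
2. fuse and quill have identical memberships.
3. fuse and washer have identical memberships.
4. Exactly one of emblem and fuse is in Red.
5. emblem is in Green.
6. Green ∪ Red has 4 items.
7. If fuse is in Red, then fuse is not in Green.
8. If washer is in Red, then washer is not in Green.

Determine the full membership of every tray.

From (5): emblem ∈ Green.
(1) (exactly one): fuse ∉ Green.
(2): quill matches fuse: quill ∉ Green.
(3): washer matches fuse: washer ∉ Green.
Suppose washer ∉ Red: no assignment then satisfies all the clues, so washer ∈ Red.

Red = {fuse, quill, washer}; Green = {emblem}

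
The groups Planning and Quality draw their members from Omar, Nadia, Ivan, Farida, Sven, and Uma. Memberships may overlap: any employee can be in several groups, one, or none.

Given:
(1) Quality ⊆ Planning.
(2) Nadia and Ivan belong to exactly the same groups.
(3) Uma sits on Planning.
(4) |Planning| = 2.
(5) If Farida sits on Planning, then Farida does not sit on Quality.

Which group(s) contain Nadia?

From (3): Uma ∈ Planning.
Suppose Nadia ∈ Planning: no assignment then satisfies all the clues, so Nadia ∉ Planning.

Nadia: none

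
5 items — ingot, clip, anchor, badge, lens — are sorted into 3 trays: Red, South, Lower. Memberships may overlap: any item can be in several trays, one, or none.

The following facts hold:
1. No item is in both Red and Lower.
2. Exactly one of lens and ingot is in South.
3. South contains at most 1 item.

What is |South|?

1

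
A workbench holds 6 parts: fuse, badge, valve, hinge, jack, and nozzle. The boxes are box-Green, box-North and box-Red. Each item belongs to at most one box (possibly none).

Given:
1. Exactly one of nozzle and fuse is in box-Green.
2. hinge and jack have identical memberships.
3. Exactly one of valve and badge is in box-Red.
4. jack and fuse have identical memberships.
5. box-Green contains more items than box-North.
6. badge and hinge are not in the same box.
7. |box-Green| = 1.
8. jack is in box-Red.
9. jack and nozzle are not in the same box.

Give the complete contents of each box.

box-Green = {nozzle}; box-North = {}; box-Red = {fuse, hinge, jack, valve}

From (8): jack ∈ box-Red.
(2): hinge matches jack: hinge ∉ box-Green.
(2): hinge matches jack: hinge ∉ box-North.
(2): hinge matches jack: hinge ∈ box-Red.
(4): fuse matches jack: fuse ∉ box-Green.
(4): fuse matches jack: fuse ∉ box-North.
(4): fuse matches jack: fuse ∈ box-Red.
(6): badge ∉ box-Red.
(9): nozzle ∉ box-Red.
(1) (exactly one): nozzle ∈ box-Green.
(3) (exactly one): valve ∈ box-Red.
Suppose badge ∈ box-North: no assignment then satisfies all the clues, so badge ∉ box-North.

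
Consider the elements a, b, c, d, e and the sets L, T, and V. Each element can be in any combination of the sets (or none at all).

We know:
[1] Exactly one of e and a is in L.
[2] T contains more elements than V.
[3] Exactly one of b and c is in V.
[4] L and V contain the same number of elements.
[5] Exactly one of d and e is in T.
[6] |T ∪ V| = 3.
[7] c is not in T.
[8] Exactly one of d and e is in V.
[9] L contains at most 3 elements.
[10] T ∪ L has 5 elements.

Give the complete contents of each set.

L = {c, e}; T = {a, b, d}; V = {b, d}

From (7): c ∉ T.
Suppose a ∈ L: no assignment then satisfies all the clues, so a ∉ L.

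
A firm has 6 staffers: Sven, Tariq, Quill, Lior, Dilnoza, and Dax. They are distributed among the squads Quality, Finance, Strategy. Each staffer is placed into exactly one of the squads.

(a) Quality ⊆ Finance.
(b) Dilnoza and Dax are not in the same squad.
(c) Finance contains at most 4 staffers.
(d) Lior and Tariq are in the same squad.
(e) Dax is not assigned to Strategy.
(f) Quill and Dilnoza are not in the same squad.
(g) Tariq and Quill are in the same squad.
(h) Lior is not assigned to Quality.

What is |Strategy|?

2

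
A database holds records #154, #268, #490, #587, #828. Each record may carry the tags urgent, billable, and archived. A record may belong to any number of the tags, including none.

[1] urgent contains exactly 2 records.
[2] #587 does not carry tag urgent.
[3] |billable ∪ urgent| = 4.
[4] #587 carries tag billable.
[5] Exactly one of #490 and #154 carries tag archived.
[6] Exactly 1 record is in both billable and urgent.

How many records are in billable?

3

From (2): #587 ∉ urgent.
From (4): #587 ∈ billable.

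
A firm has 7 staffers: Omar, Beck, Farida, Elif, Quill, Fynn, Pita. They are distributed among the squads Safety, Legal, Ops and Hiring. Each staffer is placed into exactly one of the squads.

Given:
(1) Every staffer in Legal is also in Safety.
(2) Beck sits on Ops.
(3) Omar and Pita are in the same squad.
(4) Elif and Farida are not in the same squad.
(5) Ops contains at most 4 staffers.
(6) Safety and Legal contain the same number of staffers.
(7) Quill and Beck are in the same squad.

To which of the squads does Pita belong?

Pita: Hiring

From (2): Beck ∈ Ops.
(7): Quill matches Beck: Quill ∉ Safety.
(7): Quill matches Beck: Quill ∉ Legal.
(7): Quill matches Beck: Quill ∈ Ops.
Suppose Pita ∈ Safety: no assignment then satisfies all the clues, so Pita ∉ Safety.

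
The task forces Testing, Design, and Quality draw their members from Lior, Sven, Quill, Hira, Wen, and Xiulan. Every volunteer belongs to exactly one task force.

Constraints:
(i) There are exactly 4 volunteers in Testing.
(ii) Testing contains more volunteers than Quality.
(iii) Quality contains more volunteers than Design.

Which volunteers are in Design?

Design = {}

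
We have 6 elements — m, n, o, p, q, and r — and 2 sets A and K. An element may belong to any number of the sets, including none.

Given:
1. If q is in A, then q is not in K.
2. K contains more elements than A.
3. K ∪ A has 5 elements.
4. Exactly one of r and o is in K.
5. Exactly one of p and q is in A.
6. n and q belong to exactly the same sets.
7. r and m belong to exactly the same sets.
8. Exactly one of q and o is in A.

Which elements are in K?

K = {m, p, r}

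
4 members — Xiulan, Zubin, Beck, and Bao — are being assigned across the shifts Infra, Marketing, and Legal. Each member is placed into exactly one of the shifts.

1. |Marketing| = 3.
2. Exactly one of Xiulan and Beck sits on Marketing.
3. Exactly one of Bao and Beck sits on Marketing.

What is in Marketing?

Marketing = {Bao, Xiulan, Zubin}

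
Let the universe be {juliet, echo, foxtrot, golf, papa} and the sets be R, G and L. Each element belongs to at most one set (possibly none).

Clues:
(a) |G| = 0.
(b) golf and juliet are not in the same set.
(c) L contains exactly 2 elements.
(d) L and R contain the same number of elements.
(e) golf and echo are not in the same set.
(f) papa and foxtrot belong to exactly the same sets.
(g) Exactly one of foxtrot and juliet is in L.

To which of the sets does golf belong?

golf: none

(a): G already has 0, so the rest are out.
Suppose golf ∈ R: no assignment then satisfies all the clues, so golf ∉ R.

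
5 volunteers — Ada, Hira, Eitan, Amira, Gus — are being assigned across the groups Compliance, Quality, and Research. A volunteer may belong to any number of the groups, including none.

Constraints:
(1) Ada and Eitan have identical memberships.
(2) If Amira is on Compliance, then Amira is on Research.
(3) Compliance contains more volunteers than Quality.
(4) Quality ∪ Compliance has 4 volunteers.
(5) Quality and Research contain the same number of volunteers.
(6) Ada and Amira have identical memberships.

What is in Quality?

Quality = {Ada, Amira, Eitan}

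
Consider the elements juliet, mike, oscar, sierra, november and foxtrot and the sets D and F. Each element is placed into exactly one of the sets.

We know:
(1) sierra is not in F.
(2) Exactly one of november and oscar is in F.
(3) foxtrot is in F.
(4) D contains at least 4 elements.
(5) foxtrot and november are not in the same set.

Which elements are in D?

From (1): sierra ∉ F.
From (3): foxtrot ∈ F.
(5): november ∉ F.
Only one set left: sierra ∈ D.
Only one set left: november ∈ D.
(2) (exactly one): oscar ∈ F.
(4): only 4 candidates remain for D, so all are in.

D = {juliet, mike, november, sierra}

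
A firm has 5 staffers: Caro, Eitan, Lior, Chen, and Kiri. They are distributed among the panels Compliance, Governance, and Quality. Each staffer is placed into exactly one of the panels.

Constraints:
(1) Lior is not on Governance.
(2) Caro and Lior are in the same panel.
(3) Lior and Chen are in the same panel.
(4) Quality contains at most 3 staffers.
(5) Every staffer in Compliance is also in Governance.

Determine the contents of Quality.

Quality = {Caro, Chen, Lior}

From (1): Lior ∉ Governance.
(2): Caro matches Lior: Caro ∉ Governance.
(3): Chen matches Lior: Chen ∉ Governance.
(5) contrapositive: Caro ∉ Compliance.
(5) contrapositive: Lior ∉ Compliance.
(5) contrapositive: Chen ∉ Compliance.
Only one panel left: Caro ∈ Quality.
Only one panel left: Lior ∈ Quality.
Only one panel left: Chen ∈ Quality.
(4): Quality already has 3, so the rest are out.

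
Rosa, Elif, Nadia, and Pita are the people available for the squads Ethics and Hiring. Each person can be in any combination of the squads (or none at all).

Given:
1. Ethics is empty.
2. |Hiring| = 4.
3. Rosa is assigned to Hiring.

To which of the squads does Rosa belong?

Rosa: Hiring

From (3): Rosa ∈ Hiring.
(1): Ethics already has 0, so the rest are out.
(2): only 4 candidates remain for Hiring, so all are in.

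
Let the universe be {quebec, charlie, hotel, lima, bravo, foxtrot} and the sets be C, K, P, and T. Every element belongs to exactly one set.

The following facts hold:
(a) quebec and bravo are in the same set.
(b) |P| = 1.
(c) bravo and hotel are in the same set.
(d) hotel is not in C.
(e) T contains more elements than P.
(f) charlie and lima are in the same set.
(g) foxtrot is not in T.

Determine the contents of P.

P = {foxtrot}

From (d): hotel ∉ C.
From (g): foxtrot ∉ T.
(c): bravo matches hotel: bravo ∉ C.
(a): quebec matches bravo: quebec ∉ C.
Suppose quebec ∈ P: no assignment then satisfies all the clues, so quebec ∉ P.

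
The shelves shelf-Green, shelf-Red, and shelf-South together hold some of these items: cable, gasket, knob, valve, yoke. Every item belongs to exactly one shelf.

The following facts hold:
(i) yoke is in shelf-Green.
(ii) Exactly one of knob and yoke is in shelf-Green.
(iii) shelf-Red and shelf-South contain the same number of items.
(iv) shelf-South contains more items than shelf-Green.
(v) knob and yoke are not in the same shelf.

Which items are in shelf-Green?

shelf-Green = {yoke}

From (i): yoke ∈ shelf-Green.
(ii) (exactly one): knob ∉ shelf-Green.
Suppose cable ∈ shelf-Green: no assignment then satisfies all the clues, so cable ∉ shelf-Green.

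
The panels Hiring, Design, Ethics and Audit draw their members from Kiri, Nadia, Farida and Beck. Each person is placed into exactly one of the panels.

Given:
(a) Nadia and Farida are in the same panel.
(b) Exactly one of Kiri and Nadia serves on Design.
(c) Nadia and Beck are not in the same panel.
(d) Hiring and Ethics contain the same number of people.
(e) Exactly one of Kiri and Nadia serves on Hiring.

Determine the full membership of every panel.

Hiring = {Kiri}; Design = {Farida, Nadia}; Ethics = {Beck}; Audit = {}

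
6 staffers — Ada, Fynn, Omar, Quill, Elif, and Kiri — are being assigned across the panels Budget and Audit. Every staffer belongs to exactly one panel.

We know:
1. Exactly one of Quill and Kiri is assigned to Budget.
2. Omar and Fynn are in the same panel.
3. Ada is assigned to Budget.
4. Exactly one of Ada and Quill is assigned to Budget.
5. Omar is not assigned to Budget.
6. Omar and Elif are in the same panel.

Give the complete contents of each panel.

Budget = {Ada, Kiri}; Audit = {Elif, Fynn, Omar, Quill}

From (3): Ada ∈ Budget.
From (5): Omar ∉ Budget.
(2): Fynn matches Omar: Fynn ∉ Budget.
(4) (exactly one): Quill ∉ Budget.
(6): Elif matches Omar: Elif ∉ Budget.
Only one panel left: Fynn ∈ Audit.
Only one panel left: Omar ∈ Audit.
Only one panel left: Quill ∈ Audit.
Only one panel left: Elif ∈ Audit.
(1) (exactly one): Kiri ∈ Budget.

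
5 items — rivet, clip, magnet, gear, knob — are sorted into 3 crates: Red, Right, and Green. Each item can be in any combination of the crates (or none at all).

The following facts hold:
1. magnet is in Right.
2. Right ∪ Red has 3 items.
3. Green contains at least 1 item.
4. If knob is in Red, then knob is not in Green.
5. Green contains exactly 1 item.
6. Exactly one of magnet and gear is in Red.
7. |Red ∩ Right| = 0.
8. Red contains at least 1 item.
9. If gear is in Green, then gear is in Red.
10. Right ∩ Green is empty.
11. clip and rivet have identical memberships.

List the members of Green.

Green = {gear}

From (1): magnet ∈ Right.
(10) (disjoint): magnet ∉ Green.
Suppose rivet ∈ Green: no assignment then satisfies all the clues, so rivet ∉ Green.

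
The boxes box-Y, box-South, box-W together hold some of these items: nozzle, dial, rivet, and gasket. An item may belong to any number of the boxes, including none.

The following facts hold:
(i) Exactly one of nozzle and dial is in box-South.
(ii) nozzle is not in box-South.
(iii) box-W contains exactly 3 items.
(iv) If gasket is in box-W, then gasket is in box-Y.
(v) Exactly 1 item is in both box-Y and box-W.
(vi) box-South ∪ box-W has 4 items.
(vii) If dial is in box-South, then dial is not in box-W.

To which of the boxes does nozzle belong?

From (ii): nozzle ∉ box-South.
(i) (exactly one): dial ∈ box-South.
(vii): dial ∉ box-W.
(iii): only 3 candidates remain for box-W, so all are in.
(iv): gasket ∈ box-Y.
Suppose nozzle ∈ box-Y: no assignment then satisfies all the clues, so nozzle ∉ box-Y.

nozzle: box-W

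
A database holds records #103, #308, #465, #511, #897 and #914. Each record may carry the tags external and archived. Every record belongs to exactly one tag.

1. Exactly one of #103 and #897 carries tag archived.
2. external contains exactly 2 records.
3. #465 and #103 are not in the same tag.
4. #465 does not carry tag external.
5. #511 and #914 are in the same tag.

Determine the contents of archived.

archived = {#465, #511, #897, #914}

From (4): #465 ∉ external.
Only one tag left: #465 ∈ archived.
(3): #103 ∉ archived.
Only one tag left: #103 ∈ external.
(1) (exactly one): #897 ∈ archived.
Suppose #308 ∈ archived: no assignment then satisfies all the clues, so #308 ∉ archived.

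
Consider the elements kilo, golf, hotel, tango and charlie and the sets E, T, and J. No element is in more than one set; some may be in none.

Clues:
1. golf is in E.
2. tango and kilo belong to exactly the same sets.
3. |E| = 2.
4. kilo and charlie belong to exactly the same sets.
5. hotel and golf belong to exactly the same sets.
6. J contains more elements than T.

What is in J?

From (1): golf ∈ E.
(5): hotel matches golf: hotel ∈ E.
(3): E already has 2, so the rest are out.
Suppose kilo ∉ J: no assignment then satisfies all the clues, so kilo ∈ J.

J = {charlie, kilo, tango}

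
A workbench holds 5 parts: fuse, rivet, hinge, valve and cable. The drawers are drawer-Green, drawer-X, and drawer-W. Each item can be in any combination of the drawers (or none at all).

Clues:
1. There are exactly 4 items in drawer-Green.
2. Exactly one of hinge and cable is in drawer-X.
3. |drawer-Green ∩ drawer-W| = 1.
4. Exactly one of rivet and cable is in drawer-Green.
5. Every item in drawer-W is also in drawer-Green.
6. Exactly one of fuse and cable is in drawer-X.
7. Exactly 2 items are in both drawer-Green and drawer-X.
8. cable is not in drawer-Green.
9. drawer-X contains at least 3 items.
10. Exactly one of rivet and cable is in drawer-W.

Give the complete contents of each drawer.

drawer-Green = {fuse, hinge, rivet, valve}; drawer-X = {cable, rivet, valve}; drawer-W = {rivet}

From (8): cable ∉ drawer-Green.
(1): only 4 candidates remain for drawer-Green, so all are in.
(5) contrapositive: cable ∉ drawer-W.
(10) (exactly one): rivet ∈ drawer-W.
Suppose fuse ∈ drawer-X: no assignment then satisfies all the clues, so fuse ∉ drawer-X.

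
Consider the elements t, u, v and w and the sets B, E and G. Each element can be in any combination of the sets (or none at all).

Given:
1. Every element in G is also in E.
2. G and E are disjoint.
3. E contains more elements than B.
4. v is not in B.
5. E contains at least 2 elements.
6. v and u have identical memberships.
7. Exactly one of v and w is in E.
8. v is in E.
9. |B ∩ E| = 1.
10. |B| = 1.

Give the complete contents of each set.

B = {t}; E = {t, u, v}; G = {}

From (4): v ∉ B.
From (8): v ∈ E.
(2) (disjoint): v ∉ G.
(6): u matches v: u ∉ B.
(6): u matches v: u ∈ E.
(6): u matches v: u ∉ G.
(7) (exactly one): w ∉ E.
(1) contrapositive: w ∉ G.
Suppose t ∉ B: no assignment then satisfies all the clues, so t ∈ B.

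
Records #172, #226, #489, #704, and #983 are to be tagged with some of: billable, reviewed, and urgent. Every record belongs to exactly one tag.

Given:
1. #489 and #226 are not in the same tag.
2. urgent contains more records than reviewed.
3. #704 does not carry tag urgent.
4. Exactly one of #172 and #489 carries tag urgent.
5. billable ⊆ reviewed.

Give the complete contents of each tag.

billable = {}; reviewed = {#489, #704}; urgent = {#172, #226, #983}

From (3): #704 ∉ urgent.
Suppose #172 ∈ billable: no assignment then satisfies all the clues, so #172 ∉ billable.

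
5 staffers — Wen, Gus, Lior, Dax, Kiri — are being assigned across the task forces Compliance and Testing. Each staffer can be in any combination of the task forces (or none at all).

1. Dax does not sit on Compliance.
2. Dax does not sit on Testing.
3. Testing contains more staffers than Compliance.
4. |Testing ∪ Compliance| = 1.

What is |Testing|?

1

From (1): Dax ∉ Compliance.
From (2): Dax ∉ Testing.
Suppose Wen ∈ Compliance: no assignment then satisfies all the clues, so Wen ∉ Compliance.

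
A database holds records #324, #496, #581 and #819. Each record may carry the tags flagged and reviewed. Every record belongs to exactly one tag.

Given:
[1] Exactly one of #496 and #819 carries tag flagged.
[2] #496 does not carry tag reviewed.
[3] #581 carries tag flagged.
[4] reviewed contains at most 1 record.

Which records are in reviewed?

From (2): #496 ∉ reviewed.
From (3): #581 ∈ flagged.
Only one tag left: #496 ∈ flagged.
(1) (exactly one): #819 ∉ flagged.
Only one tag left: #819 ∈ reviewed.
(4): reviewed already has 1, so the rest are out.
Only one tag left: #324 ∈ flagged.

reviewed = {#819}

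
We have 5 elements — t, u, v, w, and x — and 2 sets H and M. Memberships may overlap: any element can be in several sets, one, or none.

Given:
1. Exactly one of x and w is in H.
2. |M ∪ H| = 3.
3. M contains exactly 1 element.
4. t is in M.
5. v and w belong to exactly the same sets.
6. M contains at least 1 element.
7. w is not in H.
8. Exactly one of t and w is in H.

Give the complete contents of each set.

H = {t, u, x}; M = {t}

From (4): t ∈ M.
From (7): w ∉ H.
(1) (exactly one): x ∈ H.
(3): M already has 1, so the rest are out.
(5): v matches w: v ∉ H.
(8) (exactly one): t ∈ H.
Suppose u ∉ H: no assignment then satisfies all the clues, so u ∈ H.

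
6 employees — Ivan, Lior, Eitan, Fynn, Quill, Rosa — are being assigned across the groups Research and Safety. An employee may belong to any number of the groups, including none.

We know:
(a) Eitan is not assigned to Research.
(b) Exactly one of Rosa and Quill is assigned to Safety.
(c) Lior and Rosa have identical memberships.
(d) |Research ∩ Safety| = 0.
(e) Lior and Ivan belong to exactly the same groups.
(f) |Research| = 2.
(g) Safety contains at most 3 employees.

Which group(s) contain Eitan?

Eitan: none

From (a): Eitan ∉ Research.
Suppose Eitan ∈ Safety: no assignment then satisfies all the clues, so Eitan ∉ Safety.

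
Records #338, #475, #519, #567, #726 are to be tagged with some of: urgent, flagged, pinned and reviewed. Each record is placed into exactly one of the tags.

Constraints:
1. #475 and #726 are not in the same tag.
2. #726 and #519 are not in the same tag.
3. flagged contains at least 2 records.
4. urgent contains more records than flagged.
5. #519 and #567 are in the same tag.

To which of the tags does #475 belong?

#475: urgent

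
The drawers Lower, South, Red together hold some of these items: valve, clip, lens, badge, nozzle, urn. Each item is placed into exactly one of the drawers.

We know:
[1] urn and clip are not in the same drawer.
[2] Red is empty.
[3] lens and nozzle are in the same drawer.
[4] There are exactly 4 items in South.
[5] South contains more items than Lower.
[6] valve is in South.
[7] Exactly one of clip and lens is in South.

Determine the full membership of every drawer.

Lower = {badge, clip}; South = {lens, nozzle, urn, valve}; Red = {}

From (6): valve ∈ South.
(2): Red already has 0, so the rest are out.
Suppose clip ∉ Lower: no assignment then satisfies all the clues, so clip ∈ Lower.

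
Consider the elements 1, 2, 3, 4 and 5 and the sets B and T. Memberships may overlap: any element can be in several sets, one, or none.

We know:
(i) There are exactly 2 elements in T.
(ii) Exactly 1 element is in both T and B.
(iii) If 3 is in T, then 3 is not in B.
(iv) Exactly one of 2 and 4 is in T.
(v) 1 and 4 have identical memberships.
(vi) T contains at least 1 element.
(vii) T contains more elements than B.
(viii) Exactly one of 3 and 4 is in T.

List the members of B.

B = {2}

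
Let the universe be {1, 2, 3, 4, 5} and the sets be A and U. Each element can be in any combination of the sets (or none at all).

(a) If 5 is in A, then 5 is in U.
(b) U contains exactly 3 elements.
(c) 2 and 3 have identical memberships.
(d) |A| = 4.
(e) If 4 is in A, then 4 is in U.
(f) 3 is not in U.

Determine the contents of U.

U = {1, 4, 5}

From (f): 3 ∉ U.
(c): 2 matches 3: 2 ∉ U.
(b): only 3 candidates remain for U, so all are in.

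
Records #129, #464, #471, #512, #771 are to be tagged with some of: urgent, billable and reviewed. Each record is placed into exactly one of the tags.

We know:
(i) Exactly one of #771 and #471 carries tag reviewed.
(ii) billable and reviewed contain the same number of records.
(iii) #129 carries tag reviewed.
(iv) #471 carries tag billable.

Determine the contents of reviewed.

reviewed = {#129, #771}

From (iii): #129 ∈ reviewed.
From (iv): #471 ∈ billable.
(i) (exactly one): #771 ∈ reviewed.
Suppose #464 ∈ reviewed: no assignment then satisfies all the clues, so #464 ∉ reviewed.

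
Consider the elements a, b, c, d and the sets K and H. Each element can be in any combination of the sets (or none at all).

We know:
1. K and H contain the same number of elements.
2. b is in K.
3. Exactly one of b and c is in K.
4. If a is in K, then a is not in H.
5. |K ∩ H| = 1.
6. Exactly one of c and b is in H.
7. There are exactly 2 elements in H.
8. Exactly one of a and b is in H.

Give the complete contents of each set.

K = {a, b}; H = {b, d}

From (2): b ∈ K.
(3) (exactly one): c ∉ K.
Suppose a ∉ K: no assignment then satisfies all the clues, so a ∈ K.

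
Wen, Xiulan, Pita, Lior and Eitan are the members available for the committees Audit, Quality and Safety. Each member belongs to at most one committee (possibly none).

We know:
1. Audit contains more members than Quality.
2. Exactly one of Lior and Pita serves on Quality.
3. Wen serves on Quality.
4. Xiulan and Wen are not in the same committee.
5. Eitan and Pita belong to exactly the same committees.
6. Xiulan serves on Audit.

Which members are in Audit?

Audit = {Eitan, Pita, Xiulan}

From (3): Wen ∈ Quality.
From (6): Xiulan ∈ Audit.
Suppose Pita ∉ Audit: no assignment then satisfies all the clues, so Pita ∈ Audit.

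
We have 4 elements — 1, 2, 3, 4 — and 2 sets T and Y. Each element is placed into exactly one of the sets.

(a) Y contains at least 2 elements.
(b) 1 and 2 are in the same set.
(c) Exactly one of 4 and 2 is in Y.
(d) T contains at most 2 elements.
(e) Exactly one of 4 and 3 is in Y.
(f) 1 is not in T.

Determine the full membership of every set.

T = {4}; Y = {1, 2, 3}

From (f): 1 ∉ T.
(b): 2 matches 1: 2 ∉ T.
Only one set left: 1 ∈ Y.
Only one set left: 2 ∈ Y.
(c) (exactly one): 4 ∉ Y.
(e) (exactly one): 3 ∈ Y.
Only one set left: 4 ∈ T.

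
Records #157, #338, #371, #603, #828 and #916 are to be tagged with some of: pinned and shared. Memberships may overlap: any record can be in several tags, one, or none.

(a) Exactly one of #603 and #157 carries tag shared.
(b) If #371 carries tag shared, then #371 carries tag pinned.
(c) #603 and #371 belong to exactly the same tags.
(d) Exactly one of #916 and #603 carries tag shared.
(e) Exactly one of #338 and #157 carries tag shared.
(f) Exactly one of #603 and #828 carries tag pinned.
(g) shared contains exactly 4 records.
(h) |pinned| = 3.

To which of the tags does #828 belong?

#828: shared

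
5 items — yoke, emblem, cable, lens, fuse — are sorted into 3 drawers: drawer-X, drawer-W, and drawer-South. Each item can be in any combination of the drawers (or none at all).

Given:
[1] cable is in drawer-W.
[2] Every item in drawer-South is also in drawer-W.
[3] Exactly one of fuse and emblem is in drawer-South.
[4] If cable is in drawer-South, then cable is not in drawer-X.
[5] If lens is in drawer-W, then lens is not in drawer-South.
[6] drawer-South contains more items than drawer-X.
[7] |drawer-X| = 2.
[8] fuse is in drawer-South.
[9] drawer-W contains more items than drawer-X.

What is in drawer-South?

drawer-South = {cable, fuse, yoke}

From (1): cable ∈ drawer-W.
From (8): fuse ∈ drawer-South.
(2) with fuse ∈ drawer-South: fuse ∈ drawer-W.
(3) (exactly one): emblem ∉ drawer-South.
Suppose yoke ∉ drawer-South: no assignment then satisfies all the clues, so yoke ∈ drawer-South.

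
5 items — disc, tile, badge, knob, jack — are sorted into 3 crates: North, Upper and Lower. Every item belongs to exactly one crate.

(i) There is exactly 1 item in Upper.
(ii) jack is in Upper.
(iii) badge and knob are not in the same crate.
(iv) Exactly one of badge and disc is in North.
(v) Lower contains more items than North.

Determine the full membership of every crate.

North = {badge}; Upper = {jack}; Lower = {disc, knob, tile}

From (ii): jack ∈ Upper.
(i): Upper already has 1, so the rest are out.
Suppose disc ∈ North: no assignment then satisfies all the clues, so disc ∉ North.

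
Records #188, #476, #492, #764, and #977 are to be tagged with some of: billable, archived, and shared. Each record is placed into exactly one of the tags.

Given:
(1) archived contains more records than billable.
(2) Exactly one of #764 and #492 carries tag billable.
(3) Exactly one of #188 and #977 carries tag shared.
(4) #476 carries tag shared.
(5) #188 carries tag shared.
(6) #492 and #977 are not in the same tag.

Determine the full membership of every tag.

From (4): #476 ∈ shared.
From (5): #188 ∈ shared.
(3) (exactly one): #977 ∉ shared.
Suppose #492 ∉ billable: no assignment then satisfies all the clues, so #492 ∈ billable.

billable = {#492}; archived = {#764, #977}; shared = {#188, #476}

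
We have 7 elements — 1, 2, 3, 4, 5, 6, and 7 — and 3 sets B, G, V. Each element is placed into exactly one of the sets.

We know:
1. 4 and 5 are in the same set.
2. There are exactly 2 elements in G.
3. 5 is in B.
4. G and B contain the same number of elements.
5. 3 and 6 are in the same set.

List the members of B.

B = {4, 5}

From (3): 5 ∈ B.
(1): 4 matches 5: 4 ∈ B.
Suppose 1 ∈ B: no assignment then satisfies all the clues, so 1 ∉ B.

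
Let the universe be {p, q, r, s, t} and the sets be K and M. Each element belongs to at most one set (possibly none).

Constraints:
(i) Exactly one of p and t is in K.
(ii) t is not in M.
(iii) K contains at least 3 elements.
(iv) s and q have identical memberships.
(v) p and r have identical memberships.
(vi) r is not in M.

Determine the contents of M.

From (ii): t ∉ M.
From (vi): r ∉ M.
(v): p matches r: p ∉ M.
Suppose q ∈ M: no assignment then satisfies all the clues, so q ∉ M.

M = {}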